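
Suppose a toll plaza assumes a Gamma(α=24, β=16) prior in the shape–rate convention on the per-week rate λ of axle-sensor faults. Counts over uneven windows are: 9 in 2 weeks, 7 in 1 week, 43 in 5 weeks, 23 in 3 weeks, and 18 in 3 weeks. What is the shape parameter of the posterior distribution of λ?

124

Total count: 9 + 7 + 43 + 23 + 18 = 100.
Total exposure: 2 + 1 + 5 + 3 + 3 = 14 weeks.
Posterior: α' = 24 + 100 = 124, β' = 16 + 14 = 30.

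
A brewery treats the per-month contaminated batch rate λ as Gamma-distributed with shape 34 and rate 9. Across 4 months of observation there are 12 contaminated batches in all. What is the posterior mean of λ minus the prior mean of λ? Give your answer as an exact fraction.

Total count 12 over total exposure 4 months.
Posterior: α' = 34 + 12 = 46, β' = 9 + 4 = 13.
Posterior mean = 46/13 = 46/13; prior mean = 34/9 = 34/9. Difference = 46/13 − 34/9 = -28/117.

-28/117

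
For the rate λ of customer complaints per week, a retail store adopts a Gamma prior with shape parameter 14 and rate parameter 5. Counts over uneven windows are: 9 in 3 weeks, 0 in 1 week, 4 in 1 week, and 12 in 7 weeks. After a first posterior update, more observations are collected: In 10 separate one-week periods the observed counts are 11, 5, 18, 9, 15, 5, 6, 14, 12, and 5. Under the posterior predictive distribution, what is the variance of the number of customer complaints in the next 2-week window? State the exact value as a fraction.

8062/729

Total count: 9 + 0 + 4 + 12 = 25.
Total exposure: 3 + 1 + 1 + 7 = 12 weeks.
After the first batch: Gamma(14 + 25, 5 + 12) = Gamma(39, 17).
Total count: 11 + 5 + 18 + 9 + 15 + 5 + 6 + 14 + 12 + 5 = 100.
Total exposure: 10 weeks.
After the second batch: Gamma(39 + 100, 17 + 10) = Gamma(139, 27).
The posterior predictive for a window of length T is Negative Binomial with variance T·α'·(β'+T)/β'² = 2·139·29/729 = 8062/729.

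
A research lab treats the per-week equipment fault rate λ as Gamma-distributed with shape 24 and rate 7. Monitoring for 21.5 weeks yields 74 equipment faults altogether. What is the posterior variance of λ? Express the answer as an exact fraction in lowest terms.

Total count 74 over total exposure 21.5 weeks.
By Gamma–Poisson conjugacy, the posterior is Gamma(α + Σx, β + Σt) = Gamma(24 + 74, 7 + 21.5) = Gamma(98, 57/2).
Posterior variance = α'/β'² = 98/(3249/4) = 392/3249.

392/3249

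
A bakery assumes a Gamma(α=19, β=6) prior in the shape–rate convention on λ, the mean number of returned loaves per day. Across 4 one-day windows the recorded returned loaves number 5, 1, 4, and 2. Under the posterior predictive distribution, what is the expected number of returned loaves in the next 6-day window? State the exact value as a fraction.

Total count: 5 + 1 + 4 + 2 = 12.
Total exposure: 4 days.
Conjugate update: add total count to the shape and total exposure to the rate, giving Gamma(31, 10).
Predictive mean over a 6-day window = T·E[λ|data] = 6·31/10 = 93/5.

93/5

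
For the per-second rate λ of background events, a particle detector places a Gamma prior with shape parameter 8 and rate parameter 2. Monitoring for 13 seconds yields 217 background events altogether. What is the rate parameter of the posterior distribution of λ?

15

Total count 217 over total exposure 13 seconds.
Conjugate update: add total count to the shape and total exposure to the rate, giving Gamma(225, 15).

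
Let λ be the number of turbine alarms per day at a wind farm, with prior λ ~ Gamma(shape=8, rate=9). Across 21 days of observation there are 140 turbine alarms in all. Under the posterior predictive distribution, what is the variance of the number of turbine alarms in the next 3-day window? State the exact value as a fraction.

Total count 140 over total exposure 21 days.
By Gamma–Poisson conjugacy, the posterior is Gamma(α + Σx, β + Σt) = Gamma(8 + 140, 9 + 21) = Gamma(148, 30).
The posterior predictive for a window of length T is Negative Binomial with variance T·α'·(β'+T)/β'² = 3·148·33/900 = 407/25.

407/25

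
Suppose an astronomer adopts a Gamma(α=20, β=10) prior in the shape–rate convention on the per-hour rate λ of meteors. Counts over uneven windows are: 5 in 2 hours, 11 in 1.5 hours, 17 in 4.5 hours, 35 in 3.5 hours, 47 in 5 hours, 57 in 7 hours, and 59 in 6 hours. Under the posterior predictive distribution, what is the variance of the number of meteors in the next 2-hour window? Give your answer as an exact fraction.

Total count: 5 + 11 + 17 + 35 + 47 + 57 + 59 = 231.
Total exposure: 2 + 1.5 + 4.5 + 3.5 + 5 + 7 + 6 = 29.5 hours.
Posterior: α' = 20 + 231 = 251, β' = 10 + 29.5 = 79/2.
The posterior predictive for a window of length T is Negative Binomial with variance T·α'·(β'+T)/β'² = 2·251·(83/2)/(6241/4) = 83332/6241.

83332/6241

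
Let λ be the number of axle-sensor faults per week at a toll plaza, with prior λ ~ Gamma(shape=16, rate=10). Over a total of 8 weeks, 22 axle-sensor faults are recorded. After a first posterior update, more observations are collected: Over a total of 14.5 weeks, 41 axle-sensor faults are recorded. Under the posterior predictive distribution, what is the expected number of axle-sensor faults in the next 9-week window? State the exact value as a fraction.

1422/65

Total count 22 over total exposure 8 weeks.
After the first batch: Gamma(16 + 22, 10 + 8) = Gamma(38, 18).
Total count 41 over total exposure 14.5 weeks.
After the second batch: Gamma(38 + 41, 18 + 14.5) = Gamma(79, 65/2).
Predictive mean over a 9-week window = T·E[λ|data] = 9·79/(65/2) = 1422/65.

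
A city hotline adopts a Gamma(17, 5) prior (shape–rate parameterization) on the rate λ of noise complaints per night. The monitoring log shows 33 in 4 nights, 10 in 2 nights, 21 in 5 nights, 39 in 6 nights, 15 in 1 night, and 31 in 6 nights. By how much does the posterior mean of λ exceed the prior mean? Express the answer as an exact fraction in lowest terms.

337/145

Total count: 33 + 10 + 21 + 39 + 15 + 31 = 149.
Total exposure: 4 + 2 + 5 + 6 + 1 + 6 = 24 nights.
The Gamma prior is conjugate for the Poisson rate, so λ | data ~ Gamma(17+149, 5+24) = Gamma(166, 29).
Posterior mean = 166/29 = 166/29; prior mean = 17/5 = 17/5. Difference = 166/29 − 17/5 = 337/145.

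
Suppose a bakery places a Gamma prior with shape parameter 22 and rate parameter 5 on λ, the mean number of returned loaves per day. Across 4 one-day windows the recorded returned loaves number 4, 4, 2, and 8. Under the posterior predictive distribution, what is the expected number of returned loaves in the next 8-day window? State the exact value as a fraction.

320/9

Total count: 4 + 4 + 2 + 8 = 18.
Total exposure: 4 days.
Gamma(α, β) with Poisson data over total exposure Σt gives posterior Gamma(α+Σx, β+Σt) = Gamma(40, 9).
Predictive mean over an 8-day window = T·E[λ|data] = 8·40/9 = 320/9.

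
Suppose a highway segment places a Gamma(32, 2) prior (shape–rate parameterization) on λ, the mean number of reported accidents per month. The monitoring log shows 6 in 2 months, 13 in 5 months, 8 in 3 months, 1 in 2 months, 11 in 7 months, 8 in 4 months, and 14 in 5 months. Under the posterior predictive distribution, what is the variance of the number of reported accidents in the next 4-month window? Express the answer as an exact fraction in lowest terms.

Total count: 6 + 13 + 8 + 1 + 11 + 8 + 14 = 61.
Total exposure: 2 + 5 + 3 + 2 + 7 + 4 + 5 = 28 months.
By Gamma–Poisson conjugacy, the posterior is Gamma(α + Σx, β + Σt) = Gamma(32 + 61, 2 + 28) = Gamma(93, 30).
The posterior predictive for a window of length T is Negative Binomial with variance T·α'·(β'+T)/β'² = 4·93·34/900 = 1054/75.

1054/75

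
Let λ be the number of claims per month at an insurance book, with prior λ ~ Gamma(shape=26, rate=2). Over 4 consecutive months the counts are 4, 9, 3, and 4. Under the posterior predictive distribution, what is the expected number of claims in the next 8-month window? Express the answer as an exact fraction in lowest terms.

Total count: 4 + 9 + 3 + 4 = 20.
Total exposure: 4 months.
By Gamma–Poisson conjugacy, the posterior is Gamma(α + Σx, β + Σt) = Gamma(26 + 20, 2 + 4) = Gamma(46, 6).
Predictive mean over an 8-month window = T·E[λ|data] = 8·46/6 = 184/3.

184/3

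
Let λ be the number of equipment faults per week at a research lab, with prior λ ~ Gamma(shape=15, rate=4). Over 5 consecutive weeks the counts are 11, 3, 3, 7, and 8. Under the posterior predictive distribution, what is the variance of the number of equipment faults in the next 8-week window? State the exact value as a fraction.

Total count: 11 + 3 + 3 + 7 + 8 = 32.
Total exposure: 5 weeks.
Gamma(α, β) with Poisson data over total exposure Σt gives posterior Gamma(α+Σx, β+Σt) = Gamma(47, 9).
The posterior predictive for a window of length T is Negative Binomial with variance T·α'·(β'+T)/β'² = 8·47·17/81 = 6392/81.

6392/81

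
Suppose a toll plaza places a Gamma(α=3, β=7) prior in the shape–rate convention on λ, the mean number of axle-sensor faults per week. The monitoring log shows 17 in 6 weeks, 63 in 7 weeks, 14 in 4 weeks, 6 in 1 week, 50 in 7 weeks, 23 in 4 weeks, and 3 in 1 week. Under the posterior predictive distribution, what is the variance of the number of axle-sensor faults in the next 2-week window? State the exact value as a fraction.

13962/1369

Total count: 17 + 63 + 14 + 6 + 50 + 23 + 3 = 176.
Total exposure: 6 + 7 + 4 + 1 + 7 + 4 + 1 = 30 weeks.
The Gamma prior is conjugate for the Poisson rate, so λ | data ~ Gamma(3+176, 7+30) = Gamma(179, 37).
The posterior predictive for a window of length T is Negative Binomial with variance T·α'·(β'+T)/β'² = 2·179·39/1369 = 13962/1369.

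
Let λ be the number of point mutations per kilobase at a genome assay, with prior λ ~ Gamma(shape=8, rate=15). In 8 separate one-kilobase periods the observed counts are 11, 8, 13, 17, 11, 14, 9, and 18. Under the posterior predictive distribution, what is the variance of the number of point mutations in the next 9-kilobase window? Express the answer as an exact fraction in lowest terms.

31392/529

Total count: 11 + 8 + 13 + 17 + 11 + 14 + 9 + 18 = 101.
Total exposure: 8 kilobases.
Posterior: α' = 8 + 101 = 109, β' = 15 + 8 = 23.
The posterior predictive for a window of length T is Negative Binomial with variance T·α'·(β'+T)/β'² = 9·109·32/529 = 31392/529.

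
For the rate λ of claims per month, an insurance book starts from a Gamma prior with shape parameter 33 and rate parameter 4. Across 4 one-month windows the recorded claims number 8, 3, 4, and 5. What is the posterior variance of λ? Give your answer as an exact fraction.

Total count: 8 + 3 + 4 + 5 = 20.
Total exposure: 4 months.
Posterior: α' = 33 + 20 = 53, β' = 4 + 4 = 8.
Posterior variance = α'/β'² = 53/64.

53/64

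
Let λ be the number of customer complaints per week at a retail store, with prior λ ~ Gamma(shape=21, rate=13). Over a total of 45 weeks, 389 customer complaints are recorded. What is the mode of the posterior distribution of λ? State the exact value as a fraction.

Total count 389 over total exposure 45 weeks.
By Gamma–Poisson conjugacy, the posterior is Gamma(α + Σx, β + Σt) = Gamma(21 + 389, 13 + 45) = Gamma(410, 58).
Posterior mode = (α'−1)/β' = 409/58.

409/58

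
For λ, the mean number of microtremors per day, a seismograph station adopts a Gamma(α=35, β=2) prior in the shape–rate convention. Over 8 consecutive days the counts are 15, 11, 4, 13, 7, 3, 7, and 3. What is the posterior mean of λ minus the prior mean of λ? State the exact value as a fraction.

-77/10

Total count: 15 + 11 + 4 + 13 + 7 + 3 + 7 + 3 = 63.
Total exposure: 8 days.
Gamma(α, β) with Poisson data over total exposure Σt gives posterior Gamma(α+Σx, β+Σt) = Gamma(98, 10).
Posterior mean = 98/10 = 49/5; prior mean = 35/2 = 35/2. Difference = 49/5 − 35/2 = -77/10.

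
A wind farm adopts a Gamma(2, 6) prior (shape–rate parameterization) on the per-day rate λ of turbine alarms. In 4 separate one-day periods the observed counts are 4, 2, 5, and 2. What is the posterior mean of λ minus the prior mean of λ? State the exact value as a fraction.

Total count: 4 + 2 + 5 + 2 = 13.
Total exposure: 4 days.
The Gamma prior is conjugate for the Poisson rate, so λ | data ~ Gamma(2+13, 6+4) = Gamma(15, 10).
Posterior mean = 15/10 = 3/2; prior mean = 2/6 = 1/3. Difference = 3/2 − 1/3 = 7/6.

7/6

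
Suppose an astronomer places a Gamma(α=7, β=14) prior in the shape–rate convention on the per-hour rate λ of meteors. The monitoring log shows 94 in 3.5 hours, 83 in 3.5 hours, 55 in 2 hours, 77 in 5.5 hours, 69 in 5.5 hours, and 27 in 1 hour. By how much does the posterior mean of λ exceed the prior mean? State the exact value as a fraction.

789/70

Total count: 94 + 83 + 55 + 77 + 69 + 27 = 405.
Total exposure: 3.5 + 3.5 + 2 + 5.5 + 5.5 + 1 = 21 hours.
Gamma(α, β) with Poisson data over total exposure Σt gives posterior Gamma(α+Σx, β+Σt) = Gamma(412, 35).
Posterior mean = 412/35 = 412/35; prior mean = 7/14 = 1/2. Difference = 412/35 − 1/2 = 789/70.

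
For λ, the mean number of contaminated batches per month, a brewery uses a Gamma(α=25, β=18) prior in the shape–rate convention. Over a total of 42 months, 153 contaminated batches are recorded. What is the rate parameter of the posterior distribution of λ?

Total count 153 over total exposure 42 months.
Posterior: α' = 25 + 153 = 178, β' = 18 + 42 = 60.

60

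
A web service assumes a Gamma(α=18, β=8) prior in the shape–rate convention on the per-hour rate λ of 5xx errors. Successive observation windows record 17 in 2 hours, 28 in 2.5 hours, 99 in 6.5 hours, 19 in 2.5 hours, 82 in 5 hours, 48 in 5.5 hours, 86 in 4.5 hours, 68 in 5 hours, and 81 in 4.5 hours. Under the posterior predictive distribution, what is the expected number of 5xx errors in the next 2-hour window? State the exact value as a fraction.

Total count: 17 + 28 + 99 + 19 + 82 + 48 + 86 + 68 + 81 = 528.
Total exposure: 2 + 2.5 + 6.5 + 2.5 + 5 + 5.5 + 4.5 + 5 + 4.5 = 38 hours.
The Gamma prior is conjugate for the Poisson rate, so λ | data ~ Gamma(18+528, 8+38) = Gamma(546, 46).
Predictive mean over a 2-hour window = T·E[λ|data] = 2·546/46 = 546/23.

546/23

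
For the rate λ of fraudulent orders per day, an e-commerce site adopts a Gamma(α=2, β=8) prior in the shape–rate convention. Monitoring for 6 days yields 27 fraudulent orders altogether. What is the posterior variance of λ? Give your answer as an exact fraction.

Total count 27 over total exposure 6 days.
Gamma(α, β) with Poisson data over total exposure Σt gives posterior Gamma(α+Σx, β+Σt) = Gamma(29, 14).
Posterior variance = α'/β'² = 29/196.

29/196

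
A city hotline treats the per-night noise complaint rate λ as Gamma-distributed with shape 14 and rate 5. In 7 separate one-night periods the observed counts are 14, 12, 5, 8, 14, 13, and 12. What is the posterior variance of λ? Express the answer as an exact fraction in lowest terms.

Total count: 14 + 12 + 5 + 8 + 14 + 13 + 12 = 78.
Total exposure: 7 nights.
Posterior: α' = 14 + 78 = 92, β' = 5 + 7 = 12.
Posterior variance = α'/β'² = 92/144 = 23/36.

23/36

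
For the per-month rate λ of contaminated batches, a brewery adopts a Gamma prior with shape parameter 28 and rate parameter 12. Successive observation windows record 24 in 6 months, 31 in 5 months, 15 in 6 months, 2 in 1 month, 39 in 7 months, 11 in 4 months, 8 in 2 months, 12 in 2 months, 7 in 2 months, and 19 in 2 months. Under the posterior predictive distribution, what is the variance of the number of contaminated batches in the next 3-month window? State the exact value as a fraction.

Total count: 24 + 31 + 15 + 2 + 39 + 11 + 8 + 12 + 7 + 19 = 168.
Total exposure: 6 + 5 + 6 + 1 + 7 + 4 + 2 + 2 + 2 + 2 = 37 months.
By Gamma–Poisson conjugacy, the posterior is Gamma(α + Σx, β + Σt) = Gamma(28 + 168, 12 + 37) = Gamma(196, 49).
The posterior predictive for a window of length T is Negative Binomial with variance T·α'·(β'+T)/β'² = 3·196·52/2401 = 624/49.

624/49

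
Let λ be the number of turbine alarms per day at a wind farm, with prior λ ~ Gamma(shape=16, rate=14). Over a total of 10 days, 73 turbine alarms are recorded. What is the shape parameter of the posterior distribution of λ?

Total count 73 over total exposure 10 days.
Posterior: α' = 16 + 73 = 89, β' = 14 + 10 = 24.

89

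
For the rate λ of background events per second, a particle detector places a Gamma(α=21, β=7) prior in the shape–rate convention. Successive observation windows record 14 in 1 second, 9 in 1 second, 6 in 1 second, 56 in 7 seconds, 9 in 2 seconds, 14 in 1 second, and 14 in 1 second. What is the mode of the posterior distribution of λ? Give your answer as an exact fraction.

Total count: 14 + 9 + 6 + 56 + 9 + 14 + 14 = 122.
Total exposure: 1 + 1 + 1 + 7 + 2 + 1 + 1 = 14 seconds.
Gamma(α, β) with Poisson data over total exposure Σt gives posterior Gamma(α+Σx, β+Σt) = Gamma(143, 21).
Posterior mode = (α'−1)/β' = 142/21.

142/21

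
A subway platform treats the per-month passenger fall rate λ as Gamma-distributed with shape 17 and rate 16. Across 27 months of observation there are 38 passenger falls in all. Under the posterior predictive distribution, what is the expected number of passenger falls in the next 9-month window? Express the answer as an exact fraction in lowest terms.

495/43

Total count 38 over total exposure 27 months.
Gamma(α, β) with Poisson data over total exposure Σt gives posterior Gamma(α+Σx, β+Σt) = Gamma(55, 43).
Predictive mean over a 9-month window = T·E[λ|data] = 9·55/43 = 495/43.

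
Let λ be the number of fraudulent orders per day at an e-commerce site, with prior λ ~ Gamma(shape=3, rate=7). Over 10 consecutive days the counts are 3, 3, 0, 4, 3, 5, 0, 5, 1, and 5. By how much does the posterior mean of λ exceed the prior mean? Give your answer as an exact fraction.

173/119

Total count: 3 + 3 + 0 + 4 + 3 + 5 + 0 + 5 + 1 + 5 = 29.
Total exposure: 10 days.
The Gamma prior is conjugate for the Poisson rate, so λ | data ~ Gamma(3+29, 7+10) = Gamma(32, 17).
Posterior mean = 32/17 = 32/17; prior mean = 3/7 = 3/7. Difference = 32/17 − 3/7 = 173/119.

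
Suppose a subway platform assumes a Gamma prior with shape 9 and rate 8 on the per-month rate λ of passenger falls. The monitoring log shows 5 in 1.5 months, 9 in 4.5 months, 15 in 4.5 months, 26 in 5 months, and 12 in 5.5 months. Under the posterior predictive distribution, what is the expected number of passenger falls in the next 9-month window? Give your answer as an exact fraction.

684/29

Total count: 5 + 9 + 15 + 26 + 12 = 67.
Total exposure: 1.5 + 4.5 + 4.5 + 5 + 5.5 = 21 months.
Posterior: α' = 9 + 67 = 76, β' = 8 + 21 = 29.
Predictive mean over a 9-month window = T·E[λ|data] = 9·76/29 = 684/29.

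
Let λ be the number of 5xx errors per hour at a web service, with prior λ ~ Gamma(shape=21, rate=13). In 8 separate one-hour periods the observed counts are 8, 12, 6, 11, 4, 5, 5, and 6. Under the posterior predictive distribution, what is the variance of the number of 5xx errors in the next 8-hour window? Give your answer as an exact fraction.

Total count: 8 + 12 + 6 + 11 + 4 + 5 + 5 + 6 = 57.
Total exposure: 8 hours.
Gamma(α, β) with Poisson data over total exposure Σt gives posterior Gamma(α+Σx, β+Σt) = Gamma(78, 21).
The posterior predictive for a window of length T is Negative Binomial with variance T·α'·(β'+T)/β'² = 8·78·29/441 = 6032/147.

6032/147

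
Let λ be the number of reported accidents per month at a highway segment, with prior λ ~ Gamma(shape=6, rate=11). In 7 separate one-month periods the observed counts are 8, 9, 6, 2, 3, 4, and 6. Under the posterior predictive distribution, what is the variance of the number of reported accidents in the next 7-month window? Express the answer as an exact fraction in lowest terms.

1925/81

Total count: 8 + 9 + 6 + 2 + 3 + 4 + 6 = 38.
Total exposure: 7 months.
The Gamma prior is conjugate for the Poisson rate, so λ | data ~ Gamma(6+38, 11+7) = Gamma(44, 18).
The posterior predictive for a window of length T is Negative Binomial with variance T·α'·(β'+T)/β'² = 7·44·25/324 = 1925/81.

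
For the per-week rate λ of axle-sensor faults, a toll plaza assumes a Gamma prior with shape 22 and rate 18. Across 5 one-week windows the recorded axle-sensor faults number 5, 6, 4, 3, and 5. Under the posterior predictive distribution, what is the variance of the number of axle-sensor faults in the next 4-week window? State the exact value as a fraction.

4860/529

Total count: 5 + 6 + 4 + 3 + 5 = 23.
Total exposure: 5 weeks.
Conjugate update: add total count to the shape and total exposure to the rate, giving Gamma(45, 23).
The posterior predictive for a window of length T is Negative Binomial with variance T·α'·(β'+T)/β'² = 4·45·27/529 = 4860/529.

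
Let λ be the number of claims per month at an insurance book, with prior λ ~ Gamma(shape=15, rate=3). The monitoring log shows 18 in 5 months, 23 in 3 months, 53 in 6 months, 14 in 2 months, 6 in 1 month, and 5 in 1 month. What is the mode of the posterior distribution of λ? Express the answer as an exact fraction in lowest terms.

19/3

Total count: 18 + 23 + 53 + 14 + 6 + 5 = 119.
Total exposure: 5 + 3 + 6 + 2 + 1 + 1 = 18 months.
Posterior: α' = 15 + 119 = 134, β' = 3 + 18 = 21.
Posterior mode = (α'−1)/β' = 133/21 = 19/3.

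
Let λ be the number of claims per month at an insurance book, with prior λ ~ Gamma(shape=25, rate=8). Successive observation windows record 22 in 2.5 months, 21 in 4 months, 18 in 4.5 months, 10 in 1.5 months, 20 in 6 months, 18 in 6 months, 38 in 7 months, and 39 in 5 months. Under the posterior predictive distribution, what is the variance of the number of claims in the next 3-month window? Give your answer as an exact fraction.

120270/7921

Total count: 22 + 21 + 18 + 10 + 20 + 18 + 38 + 39 = 186.
Total exposure: 2.5 + 4 + 4.5 + 1.5 + 6 + 6 + 7 + 5 = 36.5 months.
The Gamma prior is conjugate for the Poisson rate, so λ | data ~ Gamma(25+186, 8+36.5) = Gamma(211, 89/2).
The posterior predictive for a window of length T is Negative Binomial with variance T·α'·(β'+T)/β'² = 3·211·(95/2)/(7921/4) = 120270/7921.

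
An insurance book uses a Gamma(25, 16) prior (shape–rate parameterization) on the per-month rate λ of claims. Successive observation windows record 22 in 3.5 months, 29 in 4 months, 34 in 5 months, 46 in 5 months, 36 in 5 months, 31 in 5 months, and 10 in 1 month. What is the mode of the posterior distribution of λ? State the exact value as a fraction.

Total count: 22 + 29 + 34 + 46 + 36 + 31 + 10 = 208.
Total exposure: 3.5 + 4 + 5 + 5 + 5 + 5 + 1 = 28.5 months.
By Gamma–Poisson conjugacy, the posterior is Gamma(α + Σx, β + Σt) = Gamma(25 + 208, 16 + 28.5) = Gamma(233, 89/2).
Posterior mode = (α'−1)/β' = 232/(89/2) = 464/89.

464/89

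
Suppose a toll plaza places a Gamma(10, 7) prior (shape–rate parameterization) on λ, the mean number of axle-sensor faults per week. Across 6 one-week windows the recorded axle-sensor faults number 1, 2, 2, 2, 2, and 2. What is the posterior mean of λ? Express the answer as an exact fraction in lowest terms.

Total count: 1 + 2 + 2 + 2 + 2 + 2 = 11.
Total exposure: 6 weeks.
Conjugate update: add total count to the shape and total exposure to the rate, giving Gamma(21, 13).
Posterior mean = α'/β' = 21/13.

21/13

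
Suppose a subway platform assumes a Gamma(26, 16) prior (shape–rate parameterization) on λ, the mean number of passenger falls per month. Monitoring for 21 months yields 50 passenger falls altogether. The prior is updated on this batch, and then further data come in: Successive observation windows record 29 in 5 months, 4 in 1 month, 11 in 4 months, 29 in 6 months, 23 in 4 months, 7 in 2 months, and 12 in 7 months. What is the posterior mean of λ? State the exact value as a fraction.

191/66

Total count 50 over total exposure 21 months.
After the first batch: Gamma(26 + 50, 16 + 21) = Gamma(76, 37).
Total count: 29 + 4 + 11 + 29 + 23 + 7 + 12 = 115.
Total exposure: 5 + 1 + 4 + 6 + 4 + 2 + 7 = 29 months.
After the second batch: Gamma(76 + 115, 37 + 29) = Gamma(191, 66).
Posterior mean = α'/β' = 191/66.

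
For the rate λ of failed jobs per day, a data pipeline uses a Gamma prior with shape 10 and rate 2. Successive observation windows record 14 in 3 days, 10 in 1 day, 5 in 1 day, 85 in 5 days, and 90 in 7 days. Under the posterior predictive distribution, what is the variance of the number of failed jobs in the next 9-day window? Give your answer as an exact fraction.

53928/361

Total count: 14 + 10 + 5 + 85 + 90 = 204.
Total exposure: 3 + 1 + 1 + 5 + 7 = 17 days.
By Gamma–Poisson conjugacy, the posterior is Gamma(α + Σx, β + Σt) = Gamma(10 + 204, 2 + 17) = Gamma(214, 19).
The posterior predictive for a window of length T is Negative Binomial with variance T·α'·(β'+T)/β'² = 9·214·28/361 = 53928/361.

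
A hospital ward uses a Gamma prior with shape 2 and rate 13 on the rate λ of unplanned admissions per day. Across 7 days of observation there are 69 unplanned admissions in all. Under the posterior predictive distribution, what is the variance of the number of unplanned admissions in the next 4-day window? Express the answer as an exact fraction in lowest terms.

Total count 69 over total exposure 7 days.
By Gamma–Poisson conjugacy, the posterior is Gamma(α + Σx, β + Σt) = Gamma(2 + 69, 13 + 7) = Gamma(71, 20).
The posterior predictive for a window of length T is Negative Binomial with variance T·α'·(β'+T)/β'² = 4·71·24/400 = 426/25.

426/25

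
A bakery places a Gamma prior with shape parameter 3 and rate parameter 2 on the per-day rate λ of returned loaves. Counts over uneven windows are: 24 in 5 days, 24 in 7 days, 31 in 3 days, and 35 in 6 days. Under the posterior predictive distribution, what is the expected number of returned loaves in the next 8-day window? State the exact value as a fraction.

936/23

Total count: 24 + 24 + 31 + 35 = 114.
Total exposure: 5 + 7 + 3 + 6 = 21 days.
Gamma(α, β) with Poisson data over total exposure Σt gives posterior Gamma(α+Σx, β+Σt) = Gamma(117, 23).
Predictive mean over an 8-day window = T·E[λ|data] = 8·117/23 = 936/23.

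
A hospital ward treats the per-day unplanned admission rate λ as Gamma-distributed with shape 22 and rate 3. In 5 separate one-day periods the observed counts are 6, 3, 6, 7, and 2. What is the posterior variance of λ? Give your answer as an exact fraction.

Total count: 6 + 3 + 6 + 7 + 2 = 24.
Total exposure: 5 days.
The Gamma prior is conjugate for the Poisson rate, so λ | data ~ Gamma(22+24, 3+5) = Gamma(46, 8).
Posterior variance = α'/β'² = 46/64 = 23/32.

23/32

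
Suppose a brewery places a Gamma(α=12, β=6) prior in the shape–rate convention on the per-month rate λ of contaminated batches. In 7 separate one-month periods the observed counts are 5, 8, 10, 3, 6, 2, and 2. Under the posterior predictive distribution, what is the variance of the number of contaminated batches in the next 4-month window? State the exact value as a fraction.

Total count: 5 + 8 + 10 + 3 + 6 + 2 + 2 = 36.
Total exposure: 7 months.
Posterior: α' = 12 + 36 = 48, β' = 6 + 7 = 13.
The posterior predictive for a window of length T is Negative Binomial with variance T·α'·(β'+T)/β'² = 4·48·17/169 = 3264/169.

3264/169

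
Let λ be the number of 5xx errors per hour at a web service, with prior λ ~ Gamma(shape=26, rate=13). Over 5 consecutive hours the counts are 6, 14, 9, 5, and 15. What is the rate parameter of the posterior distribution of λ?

18

Total count: 6 + 14 + 9 + 5 + 15 = 49.
Total exposure: 5 hours.
The Gamma prior is conjugate for the Poisson rate, so λ | data ~ Gamma(26+49, 13+5) = Gamma(75, 18).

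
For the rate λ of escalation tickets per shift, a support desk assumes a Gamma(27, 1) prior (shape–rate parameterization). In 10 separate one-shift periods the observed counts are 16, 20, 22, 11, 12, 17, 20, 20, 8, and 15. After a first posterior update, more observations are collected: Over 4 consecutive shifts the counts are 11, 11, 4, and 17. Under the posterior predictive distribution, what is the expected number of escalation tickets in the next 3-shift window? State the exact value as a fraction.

Total count: 16 + 20 + 22 + 11 + 12 + 17 + 20 + 20 + 8 + 15 = 161.
Total exposure: 10 shifts.
After the first batch: Gamma(27 + 161, 1 + 10) = Gamma(188, 11).
Total count: 11 + 11 + 4 + 17 = 43.
Total exposure: 4 shifts.
After the second batch: Gamma(188 + 43, 11 + 4) = Gamma(231, 15).
Predictive mean over a 3-shift window = T·E[λ|data] = 3·231/15 = 231/5.

231/5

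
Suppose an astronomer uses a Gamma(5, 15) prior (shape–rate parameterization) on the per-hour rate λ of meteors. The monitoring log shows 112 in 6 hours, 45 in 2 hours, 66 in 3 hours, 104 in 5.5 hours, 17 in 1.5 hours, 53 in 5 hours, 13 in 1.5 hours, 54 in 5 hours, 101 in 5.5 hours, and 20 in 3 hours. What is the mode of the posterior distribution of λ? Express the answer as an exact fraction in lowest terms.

589/53

Total count: 112 + 45 + 66 + 104 + 17 + 53 + 13 + 54 + 101 + 20 = 585.
Total exposure: 6 + 2 + 3 + 5.5 + 1.5 + 5 + 1.5 + 5 + 5.5 + 3 = 38 hours.
Gamma(α, β) with Poisson data over total exposure Σt gives posterior Gamma(α+Σx, β+Σt) = Gamma(590, 53).
Posterior mode = (α'−1)/β' = 589/53.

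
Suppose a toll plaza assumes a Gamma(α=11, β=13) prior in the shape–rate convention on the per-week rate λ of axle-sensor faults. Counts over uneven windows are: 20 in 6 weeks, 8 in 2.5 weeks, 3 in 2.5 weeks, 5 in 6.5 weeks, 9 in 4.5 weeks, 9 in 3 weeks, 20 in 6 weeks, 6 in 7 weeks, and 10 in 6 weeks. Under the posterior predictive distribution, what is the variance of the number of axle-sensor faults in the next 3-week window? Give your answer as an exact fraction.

Total count: 20 + 8 + 3 + 5 + 9 + 9 + 20 + 6 + 10 = 90.
Total exposure: 6 + 2.5 + 2.5 + 6.5 + 4.5 + 3 + 6 + 7 + 6 = 44 weeks.
Posterior: α' = 11 + 90 = 101, β' = 13 + 44 = 57.
The posterior predictive for a window of length T is Negative Binomial with variance T·α'·(β'+T)/β'² = 3·101·60/3249 = 2020/361.

2020/361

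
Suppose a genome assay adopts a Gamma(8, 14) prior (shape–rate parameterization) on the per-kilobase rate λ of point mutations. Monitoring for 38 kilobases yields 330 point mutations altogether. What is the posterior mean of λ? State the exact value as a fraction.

13/2

Total count 330 over total exposure 38 kilobases.
The Gamma prior is conjugate for the Poisson rate, so λ | data ~ Gamma(8+330, 14+38) = Gamma(338, 52).
Posterior mean = α'/β' = 338/52 = 13/2.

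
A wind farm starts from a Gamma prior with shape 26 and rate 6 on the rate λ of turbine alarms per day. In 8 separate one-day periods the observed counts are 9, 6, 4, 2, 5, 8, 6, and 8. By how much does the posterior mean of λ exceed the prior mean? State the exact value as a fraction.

20/21

Total count: 9 + 6 + 4 + 2 + 5 + 8 + 6 + 8 = 48.
Total exposure: 8 days.
Conjugate update: add total count to the shape and total exposure to the rate, giving Gamma(74, 14).
Posterior mean = 74/14 = 37/7; prior mean = 26/6 = 13/3. Difference = 37/7 − 13/3 = 20/21.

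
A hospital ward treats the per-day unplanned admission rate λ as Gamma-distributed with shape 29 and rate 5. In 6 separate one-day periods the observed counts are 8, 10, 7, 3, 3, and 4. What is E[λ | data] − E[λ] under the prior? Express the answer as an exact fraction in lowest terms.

Total count: 8 + 10 + 7 + 3 + 3 + 4 = 35.
Total exposure: 6 days.
Conjugate update: add total count to the shape and total exposure to the rate, giving Gamma(64, 11).
Posterior mean = 64/11 = 64/11; prior mean = 29/5 = 29/5. Difference = 64/11 − 29/5 = 1/55.

1/55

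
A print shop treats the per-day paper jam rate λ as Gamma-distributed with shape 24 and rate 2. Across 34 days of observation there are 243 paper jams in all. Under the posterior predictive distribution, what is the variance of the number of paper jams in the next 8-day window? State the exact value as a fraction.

1958/27

Total count 243 over total exposure 34 days.
By Gamma–Poisson conjugacy, the posterior is Gamma(α + Σx, β + Σt) = Gamma(24 + 243, 2 + 34) = Gamma(267, 36).
The posterior predictive for a window of length T is Negative Binomial with variance T·α'·(β'+T)/β'² = 8·267·44/1296 = 1958/27.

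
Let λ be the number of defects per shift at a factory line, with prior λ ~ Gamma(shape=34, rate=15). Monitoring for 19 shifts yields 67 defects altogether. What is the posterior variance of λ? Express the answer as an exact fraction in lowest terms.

Total count 67 over total exposure 19 shifts.
Posterior: α' = 34 + 67 = 101, β' = 15 + 19 = 34.
Posterior variance = α'/β'² = 101/1156.

101/1156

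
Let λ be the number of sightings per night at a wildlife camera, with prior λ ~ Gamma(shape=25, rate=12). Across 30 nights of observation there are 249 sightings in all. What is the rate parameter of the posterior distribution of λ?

42

Total count 249 over total exposure 30 nights.
The Gamma prior is conjugate for the Poisson rate, so λ | data ~ Gamma(25+249, 12+30) = Gamma(274, 42).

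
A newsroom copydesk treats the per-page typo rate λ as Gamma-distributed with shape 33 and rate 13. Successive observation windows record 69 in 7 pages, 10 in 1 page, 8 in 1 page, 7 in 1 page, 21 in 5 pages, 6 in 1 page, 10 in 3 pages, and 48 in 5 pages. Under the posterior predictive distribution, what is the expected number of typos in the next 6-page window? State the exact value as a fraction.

1272/37

Total count: 69 + 10 + 8 + 7 + 21 + 6 + 10 + 48 = 179.
Total exposure: 7 + 1 + 1 + 1 + 5 + 1 + 3 + 5 = 24 pages.
By Gamma–Poisson conjugacy, the posterior is Gamma(α + Σx, β + Σt) = Gamma(33 + 179, 13 + 24) = Gamma(212, 37).
Predictive mean over a 6-page window = T·E[λ|data] = 6·212/37 = 1272/37.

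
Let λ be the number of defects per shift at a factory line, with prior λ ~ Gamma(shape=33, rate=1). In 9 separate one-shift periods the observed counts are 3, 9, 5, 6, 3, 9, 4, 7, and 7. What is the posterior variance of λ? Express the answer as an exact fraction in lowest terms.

43/50

Total count: 3 + 9 + 5 + 6 + 3 + 9 + 4 + 7 + 7 = 53.
Total exposure: 9 shifts.
By Gamma–Poisson conjugacy, the posterior is Gamma(α + Σx, β + Σt) = Gamma(33 + 53, 1 + 9) = Gamma(86, 10).
Posterior variance = α'/β'² = 86/100 = 43/50.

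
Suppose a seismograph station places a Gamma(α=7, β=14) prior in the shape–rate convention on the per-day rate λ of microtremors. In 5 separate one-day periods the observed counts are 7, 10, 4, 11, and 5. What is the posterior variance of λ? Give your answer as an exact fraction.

44/361

Total count: 7 + 10 + 4 + 11 + 5 = 37.
Total exposure: 5 days.
Conjugate update: add total count to the shape and total exposure to the rate, giving Gamma(44, 19).
Posterior variance = α'/β'² = 44/361.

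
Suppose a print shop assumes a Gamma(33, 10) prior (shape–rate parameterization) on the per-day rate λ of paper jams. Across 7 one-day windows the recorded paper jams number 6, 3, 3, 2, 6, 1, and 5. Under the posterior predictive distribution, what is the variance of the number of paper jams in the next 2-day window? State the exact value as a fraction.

Total count: 6 + 3 + 3 + 2 + 6 + 1 + 5 = 26.
Total exposure: 7 days.
Gamma(α, β) with Poisson data over total exposure Σt gives posterior Gamma(α+Σx, β+Σt) = Gamma(59, 17).
The posterior predictive for a window of length T is Negative Binomial with variance T·α'·(β'+T)/β'² = 2·59·19/289 = 2242/289.

2242/289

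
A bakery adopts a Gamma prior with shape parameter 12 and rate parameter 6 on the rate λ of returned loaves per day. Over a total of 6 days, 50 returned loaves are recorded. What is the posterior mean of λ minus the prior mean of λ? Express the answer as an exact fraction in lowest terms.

19/6

Total count 50 over total exposure 6 days.
Conjugate update: add total count to the shape and total exposure to the rate, giving Gamma(62, 12).
Posterior mean = 62/12 = 31/6; prior mean = 12/6 = 2. Difference = 31/6 − 2 = 19/6.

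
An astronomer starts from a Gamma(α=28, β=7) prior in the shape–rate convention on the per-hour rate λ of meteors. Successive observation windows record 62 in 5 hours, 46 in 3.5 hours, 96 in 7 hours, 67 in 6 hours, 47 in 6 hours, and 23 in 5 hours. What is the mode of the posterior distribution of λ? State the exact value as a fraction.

736/79

Total count: 62 + 46 + 96 + 67 + 47 + 23 = 341.
Total exposure: 5 + 3.5 + 7 + 6 + 6 + 5 = 32.5 hours.
Conjugate update: add total count to the shape and total exposure to the rate, giving Gamma(369, 79/2).
Posterior mode = (α'−1)/β' = 368/(79/2) = 736/79.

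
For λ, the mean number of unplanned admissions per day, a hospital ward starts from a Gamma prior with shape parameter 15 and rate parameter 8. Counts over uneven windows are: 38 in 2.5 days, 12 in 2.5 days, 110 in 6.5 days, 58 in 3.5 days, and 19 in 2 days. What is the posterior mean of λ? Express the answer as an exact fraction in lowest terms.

Total count: 38 + 12 + 110 + 58 + 19 = 237.
Total exposure: 2.5 + 2.5 + 6.5 + 3.5 + 2 = 17 days.
Posterior: α' = 15 + 237 = 252, β' = 8 + 17 = 25.
Posterior mean = α'/β' = 252/25.

252/25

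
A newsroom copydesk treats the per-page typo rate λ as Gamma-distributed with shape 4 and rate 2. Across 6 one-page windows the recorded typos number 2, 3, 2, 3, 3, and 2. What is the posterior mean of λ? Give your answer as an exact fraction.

19/8

Total count: 2 + 3 + 2 + 3 + 3 + 2 = 15.
Total exposure: 6 pages.
Gamma(α, β) with Poisson data over total exposure Σt gives posterior Gamma(α+Σx, β+Σt) = Gamma(19, 8).
Posterior mean = α'/β' = 19/8.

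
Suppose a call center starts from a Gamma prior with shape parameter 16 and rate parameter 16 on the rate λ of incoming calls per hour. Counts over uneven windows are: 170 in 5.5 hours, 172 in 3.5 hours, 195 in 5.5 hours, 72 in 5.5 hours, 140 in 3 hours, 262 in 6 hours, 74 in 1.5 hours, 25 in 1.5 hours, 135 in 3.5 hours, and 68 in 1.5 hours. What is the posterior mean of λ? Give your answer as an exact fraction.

Total count: 170 + 172 + 195 + 72 + 140 + 262 + 74 + 25 + 135 + 68 = 1313.
Total exposure: 5.5 + 3.5 + 5.5 + 5.5 + 3 + 6 + 1.5 + 1.5 + 3.5 + 1.5 = 37 hours.
Posterior: α' = 16 + 1313 = 1329, β' = 16 + 37 = 53.
Posterior mean = α'/β' = 1329/53.

1329/53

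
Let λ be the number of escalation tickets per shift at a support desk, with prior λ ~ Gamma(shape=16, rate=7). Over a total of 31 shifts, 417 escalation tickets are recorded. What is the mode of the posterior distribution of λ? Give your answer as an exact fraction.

Total count 417 over total exposure 31 shifts.
Gamma(α, β) with Poisson data over total exposure Σt gives posterior Gamma(α+Σx, β+Σt) = Gamma(433, 38).
Posterior mode = (α'−1)/β' = 432/38 = 216/19.

216/19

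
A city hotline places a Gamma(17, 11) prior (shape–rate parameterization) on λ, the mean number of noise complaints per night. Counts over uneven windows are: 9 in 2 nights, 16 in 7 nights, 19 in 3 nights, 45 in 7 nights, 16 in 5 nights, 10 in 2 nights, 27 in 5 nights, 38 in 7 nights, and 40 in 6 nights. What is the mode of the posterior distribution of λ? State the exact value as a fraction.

Total count: 9 + 16 + 19 + 45 + 16 + 10 + 27 + 38 + 40 = 220.
Total exposure: 2 + 7 + 3 + 7 + 5 + 2 + 5 + 7 + 6 = 44 nights.
The Gamma prior is conjugate for the Poisson rate, so λ | data ~ Gamma(17+220, 11+44) = Gamma(237, 55).
Posterior mode = (α'−1)/β' = 236/55.

236/55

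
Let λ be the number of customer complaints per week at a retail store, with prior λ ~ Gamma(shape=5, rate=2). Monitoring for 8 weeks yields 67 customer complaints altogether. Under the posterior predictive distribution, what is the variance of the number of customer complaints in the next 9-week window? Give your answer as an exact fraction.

3078/25

Total count 67 over total exposure 8 weeks.
Conjugate update: add total count to the shape and total exposure to the rate, giving Gamma(72, 10).
The posterior predictive for a window of length T is Negative Binomial with variance T·α'·(β'+T)/β'² = 9·72·19/100 = 3078/25.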